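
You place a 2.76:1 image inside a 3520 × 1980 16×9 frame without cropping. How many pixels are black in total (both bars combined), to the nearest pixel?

2.76:1 is wider than 16×9, so it spans the full width.
That makes the image 1275.3623 px tall (3520 / 2.760).
1980 − 1275.3623 = 704.6377 px of bars.
That's 704.6377 × 3520 ≈ 2480325 black pixels.

2480325 pixels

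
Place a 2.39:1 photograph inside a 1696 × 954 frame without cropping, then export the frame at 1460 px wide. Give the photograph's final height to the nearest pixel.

611 px

At 1696×954 the photograph is width-limited, so height = 1696 / 2.390 ≈ 709.62 px.
The frame scales by 1460/1696 = 0.8608; 709.62 × 0.8608 ≈ 610.88 px.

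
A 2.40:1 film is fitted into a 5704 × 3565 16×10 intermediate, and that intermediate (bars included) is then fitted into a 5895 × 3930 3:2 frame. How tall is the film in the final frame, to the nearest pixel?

Inside the 5704×3565 canvas the film is width-limited at 5704.00 × 2376.67.
The 16×10 canvas is width-limited in 5895×3930, giving 5895.00 × 3684.38; scale factor 1.0335.
The film scales with it: height 2376.67 × 1.0335 ≈ 2456.25.

2456 px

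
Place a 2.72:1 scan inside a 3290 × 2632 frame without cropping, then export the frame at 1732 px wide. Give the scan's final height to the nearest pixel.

In the 3290×2632 frame the scan fills the width: height = 3290 / 2.720 ≈ 1209.56 px.
Resizing to 1732 px wide multiplies everything by 0.5264: 1209.56 → 636.76 px.

637 px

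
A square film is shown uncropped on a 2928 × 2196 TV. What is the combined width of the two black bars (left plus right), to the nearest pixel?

732 px

square is narrower than 4×3, so it spans the full height.
Content width = 2196 × 1/1 ≈ 2196.00 px.
Leftover width: 2928 − 2196.00 = 732.00 px.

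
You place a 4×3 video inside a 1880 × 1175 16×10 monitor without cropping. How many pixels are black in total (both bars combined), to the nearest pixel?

368167 pixels

4×3 is narrower than 16×10, so it spans the full height.
That makes the image 1566.6667 px wide (1175 × 4/3).
Leftover width: 1880 − 1566.6667 = 313.3333 px.
That's 313.3333 × 1175 ≈ 368167 black pixels.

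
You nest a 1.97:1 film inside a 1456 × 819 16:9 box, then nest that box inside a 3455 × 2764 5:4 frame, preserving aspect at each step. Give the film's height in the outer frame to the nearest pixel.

1754 px

First fit — 1.97:1 into 1456×819 spans the width: 1456.00 × 739.09.
Second fit — the 16:9 canvas into 3455×2764 spans the width: 3455.00 × 1943.44 (×2.3729 from 1456×819).
So the film's height is 739.09 × 2.3729 ≈ 1753.81.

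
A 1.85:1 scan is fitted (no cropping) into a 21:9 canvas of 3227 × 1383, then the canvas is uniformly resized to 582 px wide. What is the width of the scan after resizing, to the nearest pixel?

461 px

At 3227×1383 the scan is height-limited, so width = 1383 × 1.850 ≈ 2558.55 px.
Resizing to 582 px wide multiplies everything by 0.1804: 2558.55 → 461.44 px.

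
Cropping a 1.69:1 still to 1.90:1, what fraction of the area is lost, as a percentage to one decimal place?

Going from 1.69:1 to 1.90:1 means cutting height while keeping width.
Area ratio = (1.690)/(1.900) = 88.95%; the remaining 11.05% is cropped out.

11.1%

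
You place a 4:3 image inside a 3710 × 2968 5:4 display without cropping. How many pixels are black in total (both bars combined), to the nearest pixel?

688205 pixels

4:3 (1.333) > 5:4 (1.250), so the image fills the width.
The image is 3710 × 3/4 ≈ 2782.5000 px tall.
Black = 2968 − 2782.5000 = 185.5000 px.
Bar area = 185.5000 × 3710 ≈ 688205 px.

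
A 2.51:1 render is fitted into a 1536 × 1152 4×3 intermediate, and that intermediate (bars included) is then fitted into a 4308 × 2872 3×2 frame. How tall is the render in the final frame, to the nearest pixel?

Inside the 1536×1152 canvas the render is width-limited at 1536.00 × 611.95.
The 4×3 canvas is height-limited in 4308×2872, giving 3829.33 × 2872.00; scale factor 2.4931.
Applying the same ×2.4931: 611.95 → 1525.63.

1526 px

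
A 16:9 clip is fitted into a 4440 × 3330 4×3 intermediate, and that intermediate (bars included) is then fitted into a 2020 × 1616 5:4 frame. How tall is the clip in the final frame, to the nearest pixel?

16:9 in 4440×3330: fills the width, so the clip is 4440.00 × 2497.50.
4×3 in 2020×1616: fills the width, so the intermediate becomes 2020.00 × 1515.00 — a scale of ×0.4550.
So the clip's height is 2497.50 × 0.4550 ≈ 1136.25.

1136 px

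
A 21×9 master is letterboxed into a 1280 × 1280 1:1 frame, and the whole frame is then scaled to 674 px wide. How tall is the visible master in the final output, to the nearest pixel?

Fitted into 1280×1280, the master spans the width; its height is 1280 × 9/21 ≈ 548.57 px.
The frame scales by 674/1280 = 0.5266; 548.57 × 0.5266 ≈ 288.86 px.

289 px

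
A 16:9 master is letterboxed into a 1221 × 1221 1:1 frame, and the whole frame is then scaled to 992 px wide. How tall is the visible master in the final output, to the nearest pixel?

At 1221×1221 the master is width-limited, so height = 1221 × 9/16 ≈ 686.81 px.
The frame scales by 992/1221 = 0.8124; 686.81 × 0.8124 ≈ 558.00 px.

558 px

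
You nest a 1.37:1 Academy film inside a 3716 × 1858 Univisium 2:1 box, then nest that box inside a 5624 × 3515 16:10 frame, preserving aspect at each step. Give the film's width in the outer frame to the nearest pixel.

3852 px

First fit — 1.37:1 Academy into 3716×1858 spans the height: 2545.46 × 1858.00.
Univisium 2:1 in 5624×3515: fills the width, so the intermediate becomes 5624.00 × 2812.00 — a scale of ×1.5135.
So the film's width is 2545.46 × 1.5135 ≈ 3852.44.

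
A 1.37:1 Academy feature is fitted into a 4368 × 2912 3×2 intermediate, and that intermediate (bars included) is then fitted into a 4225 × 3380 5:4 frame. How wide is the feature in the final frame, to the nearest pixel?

3859 px

1.37:1 Academy in 4368×2912: fills the height, so the feature is 3989.44 × 2912.00.
3×2 in 4225×3380: fills the width, so the intermediate becomes 4225.00 × 2816.67 — a scale of ×0.9673.
So the feature's width is 3989.44 × 0.9673 ≈ 3858.83.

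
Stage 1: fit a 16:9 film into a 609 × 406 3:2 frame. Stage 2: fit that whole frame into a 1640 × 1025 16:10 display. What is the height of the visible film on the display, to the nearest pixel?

First fit — 16:9 into 609×406 spans the width: 609.00 × 342.56.
3:2 in 1640×1025: fills the height, so the intermediate becomes 1537.50 × 1025.00 — a scale of ×2.5246.
The film scales with it: height 342.56 × 2.5246 ≈ 864.84.

865 px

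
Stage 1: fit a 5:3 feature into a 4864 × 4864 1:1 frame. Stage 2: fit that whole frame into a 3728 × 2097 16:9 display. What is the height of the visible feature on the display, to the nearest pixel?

1258 px

Inside the 4864×4864 canvas the feature is width-limited at 4864.00 × 2918.40.
The 1:1 canvas is height-limited in 3728×2097, giving 2097.00 × 2097.00; scale factor 0.4311.
So the feature's height is 2918.40 × 0.4311 ≈ 1258.20.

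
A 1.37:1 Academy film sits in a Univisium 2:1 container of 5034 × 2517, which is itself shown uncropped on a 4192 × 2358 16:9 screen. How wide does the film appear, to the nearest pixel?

2872 px

1.37:1 Academy in 5034×2517: fills the height, so the film is 3448.29 × 2517.00.
Univisium 2:1 in 4192×2358: fills the width, so the intermediate becomes 4192.00 × 2096.00 — a scale of ×0.8327.
So the film's width is 3448.29 × 0.8327 ≈ 2871.52.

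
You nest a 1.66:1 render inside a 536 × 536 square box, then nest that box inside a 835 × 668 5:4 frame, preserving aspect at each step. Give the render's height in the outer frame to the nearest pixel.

402 px

Inside the 536×536 canvas the render is width-limited at 536.00 × 322.89.
The square canvas is height-limited in 835×668, giving 668.00 × 668.00; scale factor 1.2463.
Applying the same ×1.2463: 322.89 → 402.41.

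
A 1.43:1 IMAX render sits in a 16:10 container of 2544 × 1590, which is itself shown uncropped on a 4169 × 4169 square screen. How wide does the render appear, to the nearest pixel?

3726 px

First fit — 1.43:1 IMAX into 2544×1590 spans the height: 2273.70 × 1590.00.
16:10 in 4169×4169: fills the width, so the intermediate becomes 4169.00 × 2605.62 — a scale of ×1.6388.
So the render's width is 2273.70 × 1.6388 ≈ 3726.04.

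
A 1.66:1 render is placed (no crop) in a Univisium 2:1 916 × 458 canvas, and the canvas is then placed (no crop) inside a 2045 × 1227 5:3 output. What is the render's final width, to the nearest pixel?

1697 px

Inside the 916×458 canvas the render is height-limited at 760.28 × 458.00.
Second fit — the Univisium 2:1 canvas into 2045×1227 spans the width: 2045.00 × 1022.50 (×2.2325 from 916×458).
Applying the same ×2.2325: 760.28 → 1697.35.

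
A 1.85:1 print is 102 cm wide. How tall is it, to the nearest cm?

55 cm

At 1.85:1, 102 / 1.850 ≈ 55.14.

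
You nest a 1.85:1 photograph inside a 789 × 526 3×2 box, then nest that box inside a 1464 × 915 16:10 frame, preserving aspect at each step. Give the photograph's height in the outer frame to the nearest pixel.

742 px

1.85:1 in 789×526: fills the width, so the photograph is 789.00 × 426.49.
3×2 in 1464×915: fills the height, so the intermediate becomes 1372.50 × 915.00 — a scale of ×1.7395.
So the photograph's height is 426.49 × 1.7395 ≈ 741.89.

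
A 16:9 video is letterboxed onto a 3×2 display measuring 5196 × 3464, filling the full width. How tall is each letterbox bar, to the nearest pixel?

Content height = 5196 × 9/16 ≈ 2922.75 px.
Black = 3464 − 2922.75 = 541.25 px, or 270.62 per bar.

271 px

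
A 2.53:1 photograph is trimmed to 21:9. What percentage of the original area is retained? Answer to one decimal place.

92.2%

Going from 2.53:1 to 21:9 means cutting width while keeping height.
Area ratio = (2.333)/(2.530) = 92.23% retained.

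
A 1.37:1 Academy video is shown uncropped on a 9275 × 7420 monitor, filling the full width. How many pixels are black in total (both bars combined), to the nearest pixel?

6028073 pixels

Content height = 9275 / 1.370 ≈ 6770.0730 px.
7420 − 6770.0730 = 649.9270 px of bars.
Bar area = 649.9270 × 9275 ≈ 6028073 px.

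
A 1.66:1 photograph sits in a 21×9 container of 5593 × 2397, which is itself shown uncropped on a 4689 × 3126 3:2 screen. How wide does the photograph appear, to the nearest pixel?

3336 px

1.66:1 in 5593×2397: fills the height, so the photograph is 3979.02 × 2397.00.
The 21×9 canvas is width-limited in 4689×3126, giving 4689.00 × 2009.57; scale factor 0.8384.
The photograph scales with it: width 3979.02 × 0.8384 ≈ 3335.89.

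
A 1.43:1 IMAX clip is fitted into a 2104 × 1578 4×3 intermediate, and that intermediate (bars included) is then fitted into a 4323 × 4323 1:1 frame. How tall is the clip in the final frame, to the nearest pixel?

3023 px

First fit — 1.43:1 IMAX into 2104×1578 spans the width: 2104.00 × 1471.33.
4×3 in 4323×4323: fills the width, so the intermediate becomes 4323.00 × 3242.25 — a scale of ×2.0547.
Applying the same ×2.0547: 1471.33 → 3023.08.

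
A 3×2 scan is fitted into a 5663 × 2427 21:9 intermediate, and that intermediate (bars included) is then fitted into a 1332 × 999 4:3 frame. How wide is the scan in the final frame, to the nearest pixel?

3×2 in 5663×2427: fills the height, so the scan is 3640.50 × 2427.00.
21:9 in 1332×999: fills the width, so the intermediate becomes 1332.00 × 570.86 — a scale of ×0.2352.
So the scan's width is 3640.50 × 0.2352 ≈ 856.29.

856 px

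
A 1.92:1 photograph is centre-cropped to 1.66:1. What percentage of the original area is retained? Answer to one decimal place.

86.5%

The height stays; only width is cut (since 1.66:1 is narrower than 1.92:1).
Fraction kept = (1.660)/(1.920) ≈ 86.46%.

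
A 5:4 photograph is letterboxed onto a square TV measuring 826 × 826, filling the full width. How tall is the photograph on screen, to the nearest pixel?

661 px

That makes the image 660.80 px tall (826 × 4/5).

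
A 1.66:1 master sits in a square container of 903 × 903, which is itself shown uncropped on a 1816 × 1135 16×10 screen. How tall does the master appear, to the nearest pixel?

First fit — 1.66:1 into 903×903 spans the width: 903.00 × 543.98.
square in 1816×1135: fills the height, so the intermediate becomes 1135.00 × 1135.00 — a scale of ×1.2569.
Applying the same ×1.2569: 543.98 → 683.73.

684 px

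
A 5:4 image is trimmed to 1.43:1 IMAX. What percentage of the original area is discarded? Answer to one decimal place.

1.43:1 IMAX is wider than 5:4, so the crop keeps the full width and trims the height.
(1.250)/(1.430) ≈ 0.874 of the area survives, leaving 12.59% discarded.

12.6%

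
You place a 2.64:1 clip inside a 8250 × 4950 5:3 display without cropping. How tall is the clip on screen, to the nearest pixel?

3125 px

2.64:1 is wider than 5:3, so it spans the full width.
Content height = 8250 / 2.640 ≈ 3125.00 px.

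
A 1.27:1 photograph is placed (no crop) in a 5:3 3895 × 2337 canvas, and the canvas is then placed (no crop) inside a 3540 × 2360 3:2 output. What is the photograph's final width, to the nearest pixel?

2697 px

Inside the 3895×2337 canvas the photograph is height-limited at 2967.99 × 2337.00.
5:3 in 3540×2360: fills the width, so the intermediate becomes 3540.00 × 2124.00 — a scale of ×0.9089.
The photograph scales with it: width 2967.99 × 0.9089 ≈ 2697.48.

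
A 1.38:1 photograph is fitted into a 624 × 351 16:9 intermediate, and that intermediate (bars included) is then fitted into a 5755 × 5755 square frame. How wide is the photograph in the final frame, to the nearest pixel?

4467 px

First fit — 1.38:1 into 624×351 spans the height: 484.38 × 351.00.
16:9 in 5755×5755: fills the width, so the intermediate becomes 5755.00 × 3237.19 — a scale of ×9.2228.
So the photograph's width is 484.38 × 9.2228 ≈ 4467.32.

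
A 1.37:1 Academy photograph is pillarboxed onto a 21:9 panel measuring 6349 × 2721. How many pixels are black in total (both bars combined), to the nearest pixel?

1.37:1 Academy (1.370) < 21:9 (2.333), so the photograph fills the height.
Content width = 2721 × 1.370 ≈ 3727.7700 px.
Leftover width: 6349 − 3727.7700 = 2621.2300 px.
Across the 2721-px span: 2621.2300 × 2721 ≈ 7132367 px.

7132367 pixels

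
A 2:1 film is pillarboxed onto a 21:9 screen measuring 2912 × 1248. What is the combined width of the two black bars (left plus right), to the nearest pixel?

2:1 (2.000) < 21:9 (2.333), so the film fills the height.
That makes the image 2496.00 px wide (1248 × 2/1).
Black = 2912 − 2496.00 = 416.00 px.

416 px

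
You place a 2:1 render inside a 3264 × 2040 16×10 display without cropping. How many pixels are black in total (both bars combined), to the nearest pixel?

1331712 pixels

2:1 (2.000) > 16×10 (1.600), so the render fills the width.
Content height = 3264 × 1/2 ≈ 1632.0000 px.
2040 − 1632.0000 = 408.0000 px of bars.
Across the 3264-px span: 408.0000 × 3264 ≈ 1331712 px.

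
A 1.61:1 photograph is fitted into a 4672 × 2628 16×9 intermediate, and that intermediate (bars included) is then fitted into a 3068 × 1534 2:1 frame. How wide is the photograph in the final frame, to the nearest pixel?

2470 px

1.61:1 in 4672×2628: fills the height, so the photograph is 4231.08 × 2628.00.
16×9 in 3068×1534: fills the height, so the intermediate becomes 2727.11 × 1534.00 — a scale of ×0.5837.
Applying the same ×0.5837: 4231.08 → 2469.74.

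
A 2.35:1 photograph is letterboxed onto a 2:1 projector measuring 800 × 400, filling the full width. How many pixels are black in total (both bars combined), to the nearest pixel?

47660 pixels

That makes the image 340.4255 px tall (800 / 2.350).
Leftover height: 400 − 340.4255 = 59.5745 px.
That's 59.5745 × 800 ≈ 47660 black pixels.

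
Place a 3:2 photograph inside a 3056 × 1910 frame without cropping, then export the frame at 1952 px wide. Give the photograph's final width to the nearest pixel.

At 3056×1910 the photograph is height-limited, so width = 1910 × 3/2 ≈ 2865.00 px.
The frame scales by 1952/3056 = 0.6387; 2865.00 × 0.6387 ≈ 1830.00 px.

1830 px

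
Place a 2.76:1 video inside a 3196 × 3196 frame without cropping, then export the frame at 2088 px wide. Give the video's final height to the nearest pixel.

At 3196×3196 the video is width-limited, so height = 3196 / 2.760 ≈ 1157.97 px.
Resizing to 2088 px wide multiplies everything by 0.6533: 1157.97 → 756.52 px.

757 px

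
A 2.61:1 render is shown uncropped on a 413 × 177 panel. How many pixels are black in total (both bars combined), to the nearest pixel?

7749 pixels

2.61:1 (2.610) > 21:9 (2.333), so the render fills the width.
Content height = 413 / 2.610 ≈ 158.2375 px.
Leftover height: 177 − 158.2375 = 18.7625 px.
Across the 413-px span: 18.7625 × 413 ≈ 7749 px.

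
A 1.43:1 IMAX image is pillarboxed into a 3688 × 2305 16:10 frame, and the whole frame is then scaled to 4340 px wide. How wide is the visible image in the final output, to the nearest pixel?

Fitted into 3688×2305, the image spans the height; its width is 2305 × 1.430 ≈ 3296.15 px.
The frame scales by 4340/3688 = 1.1768; 3296.15 × 1.1768 ≈ 3878.88 px.

3879 px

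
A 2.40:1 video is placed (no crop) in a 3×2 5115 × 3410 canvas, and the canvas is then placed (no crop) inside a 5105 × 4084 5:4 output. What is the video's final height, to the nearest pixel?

Inside the 5115×3410 canvas the video is width-limited at 5115.00 × 2131.25.
The 3×2 canvas is width-limited in 5105×4084, giving 5105.00 × 3403.33; scale factor 0.9980.
So the video's height is 2131.25 × 0.9980 ≈ 2127.08.

2127 px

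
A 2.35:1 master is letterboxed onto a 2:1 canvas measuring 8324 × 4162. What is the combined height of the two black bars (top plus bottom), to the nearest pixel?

Since 2.350 > 2.000, the master is width-limited.
Content height = 8324 / 2.350 ≈ 3542.13 px.
4162 − 3542.13 = 619.87 px of bars.

620 px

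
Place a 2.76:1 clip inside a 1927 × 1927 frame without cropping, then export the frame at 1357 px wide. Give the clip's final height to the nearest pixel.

In the 1927×1927 frame the clip fills the width: height = 1927 / 2.760 ≈ 698.19 px.
The frame scales by 1357/1927 = 0.7042; 698.19 × 0.7042 ≈ 491.67 px.

492 px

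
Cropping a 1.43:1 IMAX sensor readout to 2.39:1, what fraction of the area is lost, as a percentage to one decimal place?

40.2%

Going from 1.43:1 IMAX to 2.39:1 means cutting height while keeping width.
(1.430)/(2.390) ≈ 0.598 of the area survives, leaving 40.17% discarded.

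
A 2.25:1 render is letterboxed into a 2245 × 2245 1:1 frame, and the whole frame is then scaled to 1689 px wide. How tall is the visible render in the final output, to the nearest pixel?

In the 2245×2245 frame the render fills the width: height = 2245 / 2.250 ≈ 997.78 px.
Resizing to 1689 px wide multiplies everything by 0.7523: 997.78 → 750.67 px.

751 px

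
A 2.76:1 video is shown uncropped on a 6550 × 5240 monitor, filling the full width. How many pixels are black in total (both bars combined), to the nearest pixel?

Content height = 6550 / 2.760 ≈ 2373.1884 px.
Leftover height: 5240 − 2373.1884 = 2866.8116 px.
Across the 6550-px span: 2866.8116 × 6550 ≈ 18777616 px.

18777616 pixels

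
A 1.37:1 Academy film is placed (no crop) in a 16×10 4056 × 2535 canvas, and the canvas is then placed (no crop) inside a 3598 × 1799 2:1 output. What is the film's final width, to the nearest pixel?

First fit — 1.37:1 Academy into 4056×2535 spans the height: 3472.95 × 2535.00.
The 16×10 canvas is height-limited in 3598×1799, giving 2878.40 × 1799.00; scale factor 0.7097.
Applying the same ×0.7097: 3472.95 → 2464.63.

2465 px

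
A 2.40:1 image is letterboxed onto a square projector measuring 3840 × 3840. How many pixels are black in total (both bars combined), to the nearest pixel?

Since 2.400 > 1.000, the image is width-limited.
That makes the image 1600.0000 px tall (3840 / 2.400).
Leftover height: 3840 − 1600.0000 = 2240.0000 px.
Bar area = 2240.0000 × 3840 ≈ 8601600 px.

8601600 pixels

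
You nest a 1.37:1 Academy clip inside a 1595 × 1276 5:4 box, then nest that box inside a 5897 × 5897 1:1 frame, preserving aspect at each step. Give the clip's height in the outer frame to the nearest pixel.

Inside the 1595×1276 canvas the clip is width-limited at 1595.00 × 1164.23.
5:4 in 5897×5897: fills the width, so the intermediate becomes 5897.00 × 4717.60 — a scale of ×3.6972.
So the clip's height is 1164.23 × 3.6972 ≈ 4304.38.

4304 px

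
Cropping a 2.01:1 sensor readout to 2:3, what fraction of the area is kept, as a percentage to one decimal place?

2:3 is narrower than 2.01:1, so the crop keeps the full height and trims the width.
Fraction kept = (0.667)/(2.010) ≈ 33.17%.

33.2%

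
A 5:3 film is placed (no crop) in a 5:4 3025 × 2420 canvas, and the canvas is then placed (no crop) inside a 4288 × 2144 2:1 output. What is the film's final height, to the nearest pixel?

1608 px

5:3 in 3025×2420: fills the width, so the film is 3025.00 × 1815.00.
5:4 in 4288×2144: fills the height, so the intermediate becomes 2680.00 × 2144.00 — a scale of ×0.8860.
So the film's height is 1815.00 × 0.8860 ≈ 1608.00.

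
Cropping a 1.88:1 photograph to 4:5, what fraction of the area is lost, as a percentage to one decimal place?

57.4%

Going from 1.88:1 to 4:5 means cutting width while keeping height.
(0.800)/(1.880) ≈ 0.426 of the area survives, leaving 57.45% discarded.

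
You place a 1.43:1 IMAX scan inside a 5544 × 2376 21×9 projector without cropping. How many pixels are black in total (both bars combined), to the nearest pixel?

5099656 pixels

1.43:1 IMAX (1.430) < 21×9 (2.333), so the scan fills the height.
The scan is 2376 × 1.430 ≈ 3397.6800 px wide.
5544 − 3397.6800 = 2146.3200 px of bars.
Across the 2376-px span: 2146.3200 × 2376 ≈ 5099656 px.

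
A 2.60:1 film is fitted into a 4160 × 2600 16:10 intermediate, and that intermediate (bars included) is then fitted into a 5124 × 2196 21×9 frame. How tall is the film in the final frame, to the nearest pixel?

1351 px

Inside the 4160×2600 canvas the film is width-limited at 4160.00 × 1600.00.
The 16:10 canvas is height-limited in 5124×2196, giving 3513.60 × 2196.00; scale factor 0.8446.
Applying the same ×0.8446: 1600.00 → 1351.38.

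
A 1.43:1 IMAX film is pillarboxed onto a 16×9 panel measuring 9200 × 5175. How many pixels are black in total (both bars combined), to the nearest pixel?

9313706 pixels

1.43:1 IMAX (1.430) < 16×9 (1.778), so the film fills the height.
The film is 5175 × 1.430 ≈ 7400.2500 px wide.
Black = 9200 − 7400.2500 = 1799.7500 px.
Across the 5175-px span: 1799.7500 × 5175 ≈ 9313706 px.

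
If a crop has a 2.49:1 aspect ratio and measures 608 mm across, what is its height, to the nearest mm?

244 mm

At 2.49:1, 608 / 2.490 ≈ 244.18.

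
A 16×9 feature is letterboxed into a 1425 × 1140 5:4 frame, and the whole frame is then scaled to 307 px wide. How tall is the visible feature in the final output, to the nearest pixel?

173 px

At 1425×1140 the feature is width-limited, so height = 1425 × 9/16 ≈ 801.56 px.
Scaling 1425 → 307 is ×0.2154, so the height becomes 801.56 × 0.2154 ≈ 172.69 px.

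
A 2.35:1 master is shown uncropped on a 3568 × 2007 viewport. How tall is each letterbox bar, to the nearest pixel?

2.35:1 is wider than 16:9, so it spans the full width.
The master is 3568 / 2.350 ≈ 1518.30 px tall.
Black = 2007 − 1518.30 = 488.70 px, or 244.35 per bar.

244 px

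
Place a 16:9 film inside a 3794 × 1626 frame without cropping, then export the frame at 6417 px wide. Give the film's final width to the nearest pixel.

4889 px

At 3794×1626 the film is height-limited, so width = 1626 × 16/9 ≈ 2890.67 px.
Resizing to 6417 px wide multiplies everything by 1.6914: 2890.67 → 4889.14 px.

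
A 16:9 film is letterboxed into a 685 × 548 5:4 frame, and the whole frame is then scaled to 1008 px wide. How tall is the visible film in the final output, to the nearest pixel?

567 px

At 685×548 the film is width-limited, so height = 685 × 9/16 ≈ 385.31 px.
The frame scales by 1008/685 = 1.4715; 385.31 × 1.4715 ≈ 567.00 px.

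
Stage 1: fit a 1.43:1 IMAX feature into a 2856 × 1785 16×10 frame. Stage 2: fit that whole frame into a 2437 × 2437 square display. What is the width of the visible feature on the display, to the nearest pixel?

First fit — 1.43:1 IMAX into 2856×1785 spans the height: 2552.55 × 1785.00.
16×10 in 2437×2437: fills the width, so the intermediate becomes 2437.00 × 1523.12 — a scale of ×0.8533.
Applying the same ×0.8533: 2552.55 → 2178.07.

2178 px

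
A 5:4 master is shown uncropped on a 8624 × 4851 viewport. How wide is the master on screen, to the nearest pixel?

6064 px

Since 1.250 < 1.778, the master is height-limited.
The master is 4851 × 5/4 ≈ 6063.75 px wide.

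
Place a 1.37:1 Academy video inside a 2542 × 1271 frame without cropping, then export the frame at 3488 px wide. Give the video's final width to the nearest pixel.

2389 px

Fitted into 2542×1271, the video spans the height; its width is 1271 × 1.370 ≈ 1741.27 px.
Scaling 2542 → 3488 is ×1.3721, so the width becomes 1741.27 × 1.3721 ≈ 2389.28 px.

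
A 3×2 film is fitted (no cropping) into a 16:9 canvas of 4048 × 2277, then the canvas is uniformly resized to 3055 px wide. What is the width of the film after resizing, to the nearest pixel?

2578 px

At 4048×2277 the film is height-limited, so width = 2277 × 3/2 ≈ 3415.50 px.
The frame scales by 3055/4048 = 0.7547; 3415.50 × 0.7547 ≈ 2577.66 px.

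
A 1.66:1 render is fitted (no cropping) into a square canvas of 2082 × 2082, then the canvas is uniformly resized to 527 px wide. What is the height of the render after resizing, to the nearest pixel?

317 px

At 2082×2082 the render is width-limited, so height = 2082 / 1.660 ≈ 1254.22 px.
Scaling 2082 → 527 is ×0.2531, so the height becomes 1254.22 × 0.2531 ≈ 317.47 px.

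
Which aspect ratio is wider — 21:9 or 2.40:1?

21:9 = 2.333 and 2.4; 2.4 > 2.333.

2.40:1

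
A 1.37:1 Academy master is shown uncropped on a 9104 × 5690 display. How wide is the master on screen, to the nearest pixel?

1.37:1 Academy is narrower than 16:10, so it spans the full height.
That makes the image 7795.30 px wide (5690 × 1.370).

7795 px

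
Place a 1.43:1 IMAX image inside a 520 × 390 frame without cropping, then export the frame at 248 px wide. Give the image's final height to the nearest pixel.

173 px

In the 520×390 frame the image fills the width: height = 520 / 1.430 ≈ 363.64 px.
The frame scales by 248/520 = 0.4769; 363.64 × 0.4769 ≈ 173.43 px.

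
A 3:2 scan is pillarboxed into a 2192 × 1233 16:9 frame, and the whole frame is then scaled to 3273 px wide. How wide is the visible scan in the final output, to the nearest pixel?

Fitted into 2192×1233, the scan spans the height; its width is 1233 × 3/2 ≈ 1849.50 px.
Resizing to 3273 px wide multiplies everything by 1.4932: 1849.50 → 2761.59 px.

2762 px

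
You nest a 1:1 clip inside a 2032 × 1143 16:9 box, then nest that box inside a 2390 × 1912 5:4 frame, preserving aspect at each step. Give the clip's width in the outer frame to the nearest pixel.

1344 px

First fit — 1:1 into 2032×1143 spans the height: 1143.00 × 1143.00.
16:9 in 2390×1912: fills the width, so the intermediate becomes 2390.00 × 1344.38 — a scale of ×1.1762.
The clip scales with it: width 1143.00 × 1.1762 ≈ 1344.38.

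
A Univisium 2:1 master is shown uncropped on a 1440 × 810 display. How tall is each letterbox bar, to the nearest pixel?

Univisium 2:1 (2.000) > 16×9 (1.778), so the master fills the width.
That makes the image 720.00 px tall (1440 × 1/2).
810 − 720.00 = 90.00 px of bars (45.00 each).

45 px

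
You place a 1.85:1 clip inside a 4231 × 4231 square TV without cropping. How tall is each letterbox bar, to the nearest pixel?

972 px

1.85:1 (1.850) > square (1.000), so the clip fills the width.
Content height = 4231 / 1.850 ≈ 2287.03 px.
4231 − 2287.03 = 1943.97 px of bars (971.99 each).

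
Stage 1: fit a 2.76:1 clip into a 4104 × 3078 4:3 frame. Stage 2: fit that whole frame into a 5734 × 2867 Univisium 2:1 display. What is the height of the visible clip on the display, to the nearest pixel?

1385 px

First fit — 2.76:1 into 4104×3078 spans the width: 4104.00 × 1486.96.
Second fit — the 4:3 canvas into 5734×2867 spans the height: 3822.67 × 2867.00 (×0.9314 from 4104×3078).
So the clip's height is 1486.96 × 0.9314 ≈ 1385.02.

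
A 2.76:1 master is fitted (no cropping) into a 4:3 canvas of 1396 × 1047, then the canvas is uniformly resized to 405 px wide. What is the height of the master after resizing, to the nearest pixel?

147 px

In the 1396×1047 frame the master fills the width: height = 1396 / 2.760 ≈ 505.80 px.
The frame scales by 405/1396 = 0.2901; 505.80 × 0.2901 ≈ 146.74 px.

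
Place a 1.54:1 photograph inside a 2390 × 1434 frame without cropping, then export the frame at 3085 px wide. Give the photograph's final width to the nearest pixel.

2851 px

Fitted into 2390×1434, the photograph spans the height; its width is 1434 × 1.540 ≈ 2208.36 px.
The frame scales by 3085/2390 = 1.2908; 2208.36 × 1.2908 ≈ 2850.54 px.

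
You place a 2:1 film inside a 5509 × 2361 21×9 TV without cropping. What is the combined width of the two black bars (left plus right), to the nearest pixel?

2:1 is narrower than 21×9, so it spans the full height.
That makes the image 4722.00 px wide (2361 × 2/1).
Black = 5509 − 4722.00 = 787.00 px.

787 px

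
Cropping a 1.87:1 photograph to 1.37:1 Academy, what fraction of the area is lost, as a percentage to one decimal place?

26.7%

Going from 1.87:1 to 1.37:1 Academy means cutting width while keeping height.
Fraction kept = (1.370)/(1.870) ≈ 73.26%, so 26.74% is lost.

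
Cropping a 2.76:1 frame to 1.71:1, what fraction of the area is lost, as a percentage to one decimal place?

Going from 2.76:1 to 1.71:1 means cutting width while keeping height.
Area ratio = (1.710)/(2.760) = 61.96%; the remaining 38.04% is cropped out.

38.0%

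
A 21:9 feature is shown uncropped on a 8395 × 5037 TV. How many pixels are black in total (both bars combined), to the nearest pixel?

12081604 pixels

21:9 (2.333) > 5:3 (1.667), so the feature fills the width.
That makes the image 3597.8571 px tall (8395 × 9/21).
Black = 5037 − 3597.8571 = 1439.1429 px.
Across the 8395-px span: 1439.1429 × 8395 ≈ 12081604 px.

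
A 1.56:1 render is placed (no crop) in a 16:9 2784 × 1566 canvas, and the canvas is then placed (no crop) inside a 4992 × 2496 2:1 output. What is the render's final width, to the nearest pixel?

First fit — 1.56:1 into 2784×1566 spans the height: 2442.96 × 1566.00.
The 16:9 canvas is height-limited in 4992×2496, giving 4437.33 × 2496.00; scale factor 1.5939.
The render scales with it: width 2442.96 × 1.5939 ≈ 3893.76.

3894 px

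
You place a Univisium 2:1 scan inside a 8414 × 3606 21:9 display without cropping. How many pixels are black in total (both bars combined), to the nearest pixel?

Since 2.000 < 2.333, the scan is height-limited.
Content width = 3606 × 2/1 ≈ 7212.0000 px.
8414 − 7212.0000 = 1202.0000 px of bars.
That's 1202.0000 × 3606 ≈ 4334412 black pixels.

4334412 pixels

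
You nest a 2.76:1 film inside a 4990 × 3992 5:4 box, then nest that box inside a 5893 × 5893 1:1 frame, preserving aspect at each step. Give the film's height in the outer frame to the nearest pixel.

2135 px

Inside the 4990×3992 canvas the film is width-limited at 4990.00 × 1807.97.
The 5:4 canvas is width-limited in 5893×5893, giving 5893.00 × 4714.40; scale factor 1.1810.
The film scales with it: height 1807.97 × 1.1810 ≈ 2135.14.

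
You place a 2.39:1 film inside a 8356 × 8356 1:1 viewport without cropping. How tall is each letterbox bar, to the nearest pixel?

2430 px

2.39:1 is wider than 1:1, so it spans the full width.
That makes the image 3496.23 px tall (8356 / 2.390).
8356 − 3496.23 = 4859.77 px of bars (2429.88 each).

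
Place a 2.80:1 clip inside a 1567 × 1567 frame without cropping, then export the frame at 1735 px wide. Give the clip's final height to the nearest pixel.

620 px

At 1567×1567 the clip is width-limited, so height = 1567 / 2.800 ≈ 559.64 px.
Scaling 1567 → 1735 is ×1.1072, so the height becomes 559.64 × 1.1072 ≈ 619.64 px.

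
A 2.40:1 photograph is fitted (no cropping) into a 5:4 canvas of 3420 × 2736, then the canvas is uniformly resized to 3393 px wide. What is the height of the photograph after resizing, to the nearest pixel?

Fitted into 3420×2736, the photograph spans the width; its height is 3420 / 2.400 ≈ 1425.00 px.
The frame scales by 3393/3420 = 0.9921; 1425.00 × 0.9921 ≈ 1413.75 px.

1414 px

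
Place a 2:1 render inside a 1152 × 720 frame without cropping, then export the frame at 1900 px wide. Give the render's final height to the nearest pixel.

950 px

In the 1152×720 frame the render fills the width: height = 1152 × 1/2 ≈ 576.00 px.
The frame scales by 1900/1152 = 1.6493; 576.00 × 1.6493 ≈ 950.00 px.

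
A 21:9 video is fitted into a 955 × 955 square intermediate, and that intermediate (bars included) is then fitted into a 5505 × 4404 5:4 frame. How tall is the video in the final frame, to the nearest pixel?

1887 px

First fit — 21:9 into 955×955 spans the width: 955.00 × 409.29.
The square canvas is height-limited in 5505×4404, giving 4404.00 × 4404.00; scale factor 4.6115.
Applying the same ×4.6115: 409.29 → 1887.43.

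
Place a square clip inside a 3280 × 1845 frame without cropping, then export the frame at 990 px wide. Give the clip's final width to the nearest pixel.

Fitted into 3280×1845, the clip spans the height; its width is 1845 × 1/1 ≈ 1845.00 px.
Scaling 3280 → 990 is ×0.3018, so the width becomes 1845.00 × 0.3018 ≈ 556.88 px.

557 px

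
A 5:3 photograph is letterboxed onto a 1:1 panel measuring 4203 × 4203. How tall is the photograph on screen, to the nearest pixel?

2522 px

Since 1.667 > 1.000, the photograph is width-limited.
Content height = 4203 × 3/5 ≈ 2521.80 px.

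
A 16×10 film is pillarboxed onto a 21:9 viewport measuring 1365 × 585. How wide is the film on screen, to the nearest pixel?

936 px

16×10 (1.600) < 21:9 (2.333), so the film fills the height.
Content width = 585 × 16/10 ≈ 936.00 px.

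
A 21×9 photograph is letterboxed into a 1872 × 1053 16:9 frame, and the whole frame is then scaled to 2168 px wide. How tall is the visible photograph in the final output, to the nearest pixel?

At 1872×1053 the photograph is width-limited, so height = 1872 × 9/21 ≈ 802.29 px.
Resizing to 2168 px wide multiplies everything by 1.1581: 802.29 → 929.14 px.

929 px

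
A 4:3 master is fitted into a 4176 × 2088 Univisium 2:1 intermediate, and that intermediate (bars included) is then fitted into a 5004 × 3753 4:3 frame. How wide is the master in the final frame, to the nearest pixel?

First fit — 4:3 into 4176×2088 spans the height: 2784.00 × 2088.00.
The Univisium 2:1 canvas is width-limited in 5004×3753, giving 5004.00 × 2502.00; scale factor 1.1983.
The master scales with it: width 2784.00 × 1.1983 ≈ 3336.00.

3336 px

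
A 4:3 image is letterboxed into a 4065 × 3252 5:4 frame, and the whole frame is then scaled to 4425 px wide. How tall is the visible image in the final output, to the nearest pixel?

3319 px

In the 4065×3252 frame the image fills the width: height = 4065 × 3/4 ≈ 3048.75 px.
Resizing to 4425 px wide multiplies everything by 1.0886: 3048.75 → 3318.75 px.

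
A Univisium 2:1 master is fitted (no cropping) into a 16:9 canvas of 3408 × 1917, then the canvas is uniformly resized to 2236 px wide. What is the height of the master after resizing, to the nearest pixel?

In the 3408×1917 frame the master fills the width: height = 3408 × 1/2 ≈ 1704.00 px.
Resizing to 2236 px wide multiplies everything by 0.6561: 1704.00 → 1118.00 px.

1118 px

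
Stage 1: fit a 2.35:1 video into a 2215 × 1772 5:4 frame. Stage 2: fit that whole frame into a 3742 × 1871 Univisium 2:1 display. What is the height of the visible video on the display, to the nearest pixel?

First fit — 2.35:1 into 2215×1772 spans the width: 2215.00 × 942.55.
The 5:4 canvas is height-limited in 3742×1871, giving 2338.75 × 1871.00; scale factor 1.0559.
Applying the same ×1.0559: 942.55 → 995.21.

995 px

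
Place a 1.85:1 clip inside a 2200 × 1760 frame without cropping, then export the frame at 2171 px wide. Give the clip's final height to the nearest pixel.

1174 px

Fitted into 2200×1760, the clip spans the width; its height is 2200 / 1.850 ≈ 1189.19 px.
The frame scales by 2171/2200 = 0.9868; 1189.19 × 0.9868 ≈ 1173.51 px.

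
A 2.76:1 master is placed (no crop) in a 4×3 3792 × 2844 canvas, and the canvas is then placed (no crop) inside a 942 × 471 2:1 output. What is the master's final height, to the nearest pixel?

2.76:1 in 3792×2844: fills the width, so the master is 3792.00 × 1373.91.
The 4×3 canvas is height-limited in 942×471, giving 628.00 × 471.00; scale factor 0.1656.
So the master's height is 1373.91 × 0.1656 ≈ 227.54.

228 px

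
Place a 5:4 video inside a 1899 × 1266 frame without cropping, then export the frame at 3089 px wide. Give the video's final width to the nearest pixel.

2574 px

Fitted into 1899×1266, the video spans the height; its width is 1266 × 5/4 ≈ 1582.50 px.
The frame scales by 3089/1899 = 1.6266; 1582.50 × 1.6266 ≈ 2574.17 px.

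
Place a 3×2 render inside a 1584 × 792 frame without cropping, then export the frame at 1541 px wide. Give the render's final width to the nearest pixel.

In the 1584×792 frame the render fills the height: width = 792 × 3/2 ≈ 1188.00 px.
Resizing to 1541 px wide multiplies everything by 0.9729: 1188.00 → 1155.75 px.

1156 px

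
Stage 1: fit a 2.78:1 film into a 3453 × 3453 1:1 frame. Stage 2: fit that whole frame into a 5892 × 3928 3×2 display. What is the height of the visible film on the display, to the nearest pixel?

1413 px

First fit — 2.78:1 into 3453×3453 spans the width: 3453.00 × 1242.09.
Second fit — the 1:1 canvas into 5892×3928 spans the height: 3928.00 × 3928.00 (×1.1376 from 3453×3453).
The film scales with it: height 1242.09 × 1.1376 ≈ 1412.95.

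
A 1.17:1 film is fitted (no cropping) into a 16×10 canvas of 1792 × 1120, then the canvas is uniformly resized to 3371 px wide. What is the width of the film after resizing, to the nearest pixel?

2465 px

In the 1792×1120 frame the film fills the height: width = 1120 × 1.170 ≈ 1310.40 px.
Scaling 1792 → 3371 is ×1.8811, so the width becomes 1310.40 × 1.8811 ≈ 2465.04 px.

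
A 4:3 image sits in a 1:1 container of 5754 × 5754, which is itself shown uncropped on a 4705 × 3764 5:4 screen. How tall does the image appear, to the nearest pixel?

2823 px

Inside the 5754×5754 canvas the image is width-limited at 5754.00 × 4315.50.
Second fit — the 1:1 canvas into 4705×3764 spans the height: 3764.00 × 3764.00 (×0.6542 from 5754×5754).
The image scales with it: height 4315.50 × 0.6542 ≈ 2823.00.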